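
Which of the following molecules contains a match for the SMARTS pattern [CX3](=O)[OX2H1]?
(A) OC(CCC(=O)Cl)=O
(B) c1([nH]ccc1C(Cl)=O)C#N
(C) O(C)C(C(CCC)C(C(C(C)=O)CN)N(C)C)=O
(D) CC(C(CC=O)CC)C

A

[CX3](=O)[OX2H1] describes an sp2 carbon double-bonded to O and single-bonded to an -OH oxygen (a carboxylic acid).
(A) contains a carboxylic acid group (-C(=O)OH), which satisfies every atom and bond constraint.
(B) has an acyl chloride (-C(=O)Cl) but the carbonyl is bonded to Cl, not to an -OH oxygen.
(C) has a methyl-ester group (-C(=O)OCH3) but the singly-bonded O has no H (OX2H0, not OX2H1).
(D) has an aldehyde (-CHO) but there is no singly-bonded oxygen on the carbonyl carbon.
So the answer is (A).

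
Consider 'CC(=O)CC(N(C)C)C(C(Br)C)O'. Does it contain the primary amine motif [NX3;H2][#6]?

The pattern [NX3;H2][#6] describes a trivalent nitrogen with two H attached to carbon — a primary amine.
The closest candidate here is a dimethylamino group (-N(CH3)2), but the nitrogen has H0, not H2. No other fragment satisfies the full query, so there is no match.

No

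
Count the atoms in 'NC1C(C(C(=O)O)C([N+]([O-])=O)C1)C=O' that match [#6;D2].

2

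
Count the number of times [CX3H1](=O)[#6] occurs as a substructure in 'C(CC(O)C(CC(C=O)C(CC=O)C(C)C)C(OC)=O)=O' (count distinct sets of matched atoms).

3

[CX3H1](=O)[#6] is the SMARTS for an aldehyde: an sp2 carbon with one H, double-bonded to O and single-bonded to carbon.
The molecule carries 3 separate instances of an aldehyde (-CHO) meeting every constraint; each maps to a distinct set of atoms, giving 3 matches.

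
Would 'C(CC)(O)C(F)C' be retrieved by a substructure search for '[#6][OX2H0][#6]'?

The pattern [#6][OX2H0][#6] describes an aliphatic oxygen bridging two carbons with no H on the oxygen — an ether.
The closest candidate here is a hydroxyl group (-OH), but the oxygen has H1, not H0 bridging two carbons. No other fragment satisfies the full query, so there is no match.

No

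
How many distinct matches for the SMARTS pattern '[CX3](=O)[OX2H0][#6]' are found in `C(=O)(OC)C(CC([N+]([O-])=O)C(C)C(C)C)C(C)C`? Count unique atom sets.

[CX3](=O)[OX2H0][#6] is the SMARTS for an ester: a carbonyl carbon bonded to an oxygen that is itself bonded to carbon (no H on that O).
Exactly one fragment in the molecule meets all constraints, giving 1 match.

1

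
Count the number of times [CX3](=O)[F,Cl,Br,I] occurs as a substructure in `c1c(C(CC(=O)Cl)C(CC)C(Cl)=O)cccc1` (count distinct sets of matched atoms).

2

[CX3](=O)[F,Cl,Br,I] is the SMARTS for an acyl halide: a carbonyl carbon bonded to a halogen.
The molecule carries 2 separate instances of an acyl chloride (-C(=O)Cl) meeting every constraint; each maps to a distinct set of atoms, giving 2 matches.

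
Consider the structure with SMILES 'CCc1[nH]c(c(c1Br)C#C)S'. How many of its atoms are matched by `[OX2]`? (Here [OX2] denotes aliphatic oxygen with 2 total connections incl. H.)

Check the 11 heavy atoms by environment: 1× n (aromatic, X3) → no; 4× c (aromatic, X3) → no; 1× Br (X1) → no; 1× S (X2) → no; 2× C (X2) → no; 2× C (X4) → no.
No environment satisfies the query, so 0 matching atoms.

0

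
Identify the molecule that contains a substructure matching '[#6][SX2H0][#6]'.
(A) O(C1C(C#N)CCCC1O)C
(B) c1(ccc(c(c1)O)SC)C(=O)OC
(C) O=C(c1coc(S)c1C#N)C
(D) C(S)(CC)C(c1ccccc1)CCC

B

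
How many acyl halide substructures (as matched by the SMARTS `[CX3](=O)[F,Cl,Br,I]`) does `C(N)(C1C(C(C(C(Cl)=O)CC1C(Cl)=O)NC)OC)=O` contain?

[CX3](=O)[F,Cl,Br,I] is the SMARTS for an acyl halide: a carbonyl carbon bonded to a halogen.
The molecule carries 2 separate instances of an acyl chloride (-C(=O)Cl) meeting every constraint; each maps to a distinct set of atoms, giving 2 matches.

2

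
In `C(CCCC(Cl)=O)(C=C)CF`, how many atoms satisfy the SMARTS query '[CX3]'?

3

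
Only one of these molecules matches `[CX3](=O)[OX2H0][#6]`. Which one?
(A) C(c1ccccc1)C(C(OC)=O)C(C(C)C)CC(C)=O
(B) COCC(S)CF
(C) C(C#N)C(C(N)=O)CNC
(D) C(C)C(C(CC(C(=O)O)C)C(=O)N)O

[CX3](=O)[OX2H0][#6] describes a carbonyl carbon bonded to an oxygen that is itself bonded to carbon (no H on that O) (an ester).
(A) contains a methyl-ester group (-C(=O)OCH3), which satisfies every atom and bond constraint.
(B) has a methoxy ether (-OCH3) but the ether oxygen is not adjacent to a C=O carbon.
(C) has a primary amide (-C(=O)NH2) but the carbonyl is bonded to N, not to an O-C linkage.
(D) has a carboxylic acid group (-C(=O)OH) but the singly-bonded O carries H (OX2H1, not H0).
So the answer is (A).

A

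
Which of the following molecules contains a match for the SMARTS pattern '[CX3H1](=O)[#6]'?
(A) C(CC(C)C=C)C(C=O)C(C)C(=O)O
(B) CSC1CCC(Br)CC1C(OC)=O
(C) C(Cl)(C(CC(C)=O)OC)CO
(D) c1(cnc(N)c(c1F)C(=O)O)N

[CX3H1](=O)[#6] describes an sp2 carbon with one H, double-bonded to O and single-bonded to carbon (an aldehyde).
(A) contains an aldehyde (-CHO), which satisfies every atom and bond constraint.
(B) has a methyl-ester group (-C(=O)OCH3) but the carbonyl carbon has H0, not H1.
(C) has an acetyl/ketone group (-C(=O)CH3) but the carbonyl carbon has H0 (two carbon neighbours), not H1.
(D) has a carboxylic acid group (-C(=O)OH) but the carbonyl carbon has H0 and is bonded to O, not H1.
So the answer is (A).

A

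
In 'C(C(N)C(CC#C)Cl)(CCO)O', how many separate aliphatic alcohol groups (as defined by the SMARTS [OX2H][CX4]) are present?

2

[OX2H][CX4] is the SMARTS for an aliphatic alcohol: a hydroxyl oxygen bound to an sp3 (X4) carbon.
The molecule carries 2 separate instances of a hydroxyl group (-OH) meeting every constraint; each maps to a distinct set of atoms, giving 2 matches.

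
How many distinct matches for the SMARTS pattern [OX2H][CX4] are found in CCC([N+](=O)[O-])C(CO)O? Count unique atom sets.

[OX2H][CX4] is the SMARTS for an aliphatic alcohol: a hydroxyl oxygen bound to an sp3 (X4) carbon.
The molecule carries 2 separate instances of a hydroxyl group (-OH) meeting every constraint; each maps to a distinct set of atoms, giving 2 matches.

2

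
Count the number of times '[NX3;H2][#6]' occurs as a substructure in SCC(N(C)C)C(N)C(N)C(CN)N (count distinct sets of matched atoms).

[NX3;H2][#6] is the SMARTS for a primary amine: a trivalent nitrogen with two H attached to carbon.
The molecule carries 4 separate instances of a primary amino group (-NH2) meeting every constraint; each maps to a distinct set of atoms, giving 4 matches.

4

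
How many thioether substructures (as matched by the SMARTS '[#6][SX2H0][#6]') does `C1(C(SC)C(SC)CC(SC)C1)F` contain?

[#6][SX2H0][#6] is the SMARTS for a thioether: an aliphatic sulfur bridging two carbons with no H on the sulfur.
The molecule carries 3 separate instances of a methylthio ether (-SCH3) meeting every constraint; each maps to a distinct set of atoms, giving 3 matches.

3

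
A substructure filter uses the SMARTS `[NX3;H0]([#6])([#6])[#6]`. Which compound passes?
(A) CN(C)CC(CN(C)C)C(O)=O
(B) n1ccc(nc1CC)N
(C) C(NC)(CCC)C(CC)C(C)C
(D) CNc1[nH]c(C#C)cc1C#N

[NX3;H0]([#6])([#6])[#6] describes a trivalent nitrogen with no H, bonded to three carbons (a tertiary amine).
(A) contains a dimethylamino group (-N(CH3)2), which satisfies every atom and bond constraint.
(B) has a primary amino group (-NH2) but the nitrogen has H2, not H0 with three carbons.
(C) has an N-methylamino group (-NHCH3) but the nitrogen still has one H (H1), not H0.
(D) has an N-methylamino group (-NHCH3) but the nitrogen still has one H (H1), not H0.
So the answer is (A).

A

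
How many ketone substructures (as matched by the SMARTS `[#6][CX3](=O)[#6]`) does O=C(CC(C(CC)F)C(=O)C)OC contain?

1

[#6][CX3](=O)[#6] is the SMARTS for a ketone: a carbonyl carbon (no H) flanked by two carbons.
Exactly one fragment in the molecule meets all constraints, giving 1 match.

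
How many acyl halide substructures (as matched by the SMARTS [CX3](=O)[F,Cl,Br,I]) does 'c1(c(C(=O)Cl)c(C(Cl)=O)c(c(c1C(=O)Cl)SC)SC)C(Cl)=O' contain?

4

[CX3](=O)[F,Cl,Br,I] is the SMARTS for an acyl halide: a carbonyl carbon bonded to a halogen.
The molecule carries 4 separate instances of an acyl chloride (-C(=O)Cl) meeting every constraint; each maps to a distinct set of atoms, giving 4 matches.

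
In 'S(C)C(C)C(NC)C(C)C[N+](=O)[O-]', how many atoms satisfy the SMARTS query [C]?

The query [C] means: uppercase C matches aliphatic (non-aromatic) carbon only.
Check the 13 heavy atoms by environment: 8× C → match; 1× N → no; 1× S → no; 1× N (charge +1) → no; 1× O (charge -1) → no; 1× O → no.
That gives 8 matching atoms.

8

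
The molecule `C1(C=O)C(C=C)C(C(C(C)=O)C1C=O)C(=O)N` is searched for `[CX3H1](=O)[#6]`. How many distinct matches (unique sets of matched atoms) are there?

2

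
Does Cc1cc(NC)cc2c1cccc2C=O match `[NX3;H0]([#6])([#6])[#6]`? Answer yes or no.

No

The pattern [NX3;H0]([#6])([#6])[#6] describes a trivalent nitrogen with no H, bonded to three carbons — a tertiary amine.
The closest candidate here is an N-methylamino group (-NHCH3), but the nitrogen still has one H (H1), not H0. No other fragment satisfies the full query, so there is no match.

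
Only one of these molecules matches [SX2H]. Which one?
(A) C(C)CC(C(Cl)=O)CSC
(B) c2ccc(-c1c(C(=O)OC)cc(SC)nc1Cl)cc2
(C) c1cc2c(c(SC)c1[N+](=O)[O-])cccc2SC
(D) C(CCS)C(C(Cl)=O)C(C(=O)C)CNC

D

[SX2H] describes an aliphatic sulfur with two connections, one being H (a thiol).
(A) has a methylthio ether (-SCH3) but the sulfur has H0 (bonded to two carbons), not H1.
(B) has a methylthio ether (-SCH3) but the sulfur has H0 (bonded to two carbons), not H1.
(C) has a methylthio ether (-SCH3) but the sulfur has H0 (bonded to two carbons), not H1.
(D) contains a thiol (-SH), which satisfies every atom and bond constraint.
So the answer is (D).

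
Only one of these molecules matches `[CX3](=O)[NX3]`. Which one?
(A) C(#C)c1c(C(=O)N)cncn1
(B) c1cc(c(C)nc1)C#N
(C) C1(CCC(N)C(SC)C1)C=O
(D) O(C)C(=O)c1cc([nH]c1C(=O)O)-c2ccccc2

A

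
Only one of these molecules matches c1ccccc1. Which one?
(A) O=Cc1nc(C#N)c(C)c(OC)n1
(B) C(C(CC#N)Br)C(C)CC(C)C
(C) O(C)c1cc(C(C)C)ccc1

c1ccccc1 describes six aromatic carbons in a ring (a benzene ring).
(A) has a methyl group (-CH3) but no six-membered all-carbon aromatic ring is present.
(B) has a methyl group (-CH3) but no six-membered all-carbon aromatic ring is present.
(C) contains the required atom environment, so the pattern matches.
So the answer is (C).

C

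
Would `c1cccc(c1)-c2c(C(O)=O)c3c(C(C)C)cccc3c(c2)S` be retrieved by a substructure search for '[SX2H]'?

Yes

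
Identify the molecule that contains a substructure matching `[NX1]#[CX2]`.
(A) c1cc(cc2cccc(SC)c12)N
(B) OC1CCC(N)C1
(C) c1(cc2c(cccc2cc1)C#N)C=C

C

[NX1]#[CX2] describes a nitrogen triple-bonded to a two-connected carbon (a nitrile).
(A) has a primary amino group (-NH2) but the nitrogen is NX3 (three connections), not NX1 triple-bonded.
(B) has a primary amino group (-NH2) but the nitrogen is NX3 (three connections), not NX1 triple-bonded.
(C) contains a nitrile (-C#N), which satisfies every atom and bond constraint.
So the answer is (C).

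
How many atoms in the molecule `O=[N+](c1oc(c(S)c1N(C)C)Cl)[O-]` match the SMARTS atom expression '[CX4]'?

2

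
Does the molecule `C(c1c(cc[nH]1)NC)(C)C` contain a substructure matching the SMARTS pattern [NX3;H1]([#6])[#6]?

Yes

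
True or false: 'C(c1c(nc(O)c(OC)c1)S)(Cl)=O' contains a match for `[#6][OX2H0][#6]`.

The pattern [#6][OX2H0][#6] describes an aliphatic oxygen bridging two carbons with no H on the oxygen — an ether.
The molecule carries a methoxy ether (-OCH3), whose atoms satisfy every constraint of the query, so the pattern matches.

True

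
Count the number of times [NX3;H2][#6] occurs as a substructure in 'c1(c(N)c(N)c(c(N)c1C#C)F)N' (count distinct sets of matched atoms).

4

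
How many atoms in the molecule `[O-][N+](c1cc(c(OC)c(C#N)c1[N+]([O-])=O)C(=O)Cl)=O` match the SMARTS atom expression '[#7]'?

The query [#7] means: #7 matches any nitrogen atom regardless of aromaticity.
Check the 19 heavy atoms by environment: 6× c (aromatic) → no; 3× C → no; 4× O → no; 1× Cl → no; 1× N → match; 2× N (charge +1) → match; 2× O (charge -1) → no.
Summing the matching environments: 1 + 2 = 3 matching atoms.

3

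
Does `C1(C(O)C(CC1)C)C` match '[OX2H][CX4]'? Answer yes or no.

Yes

The pattern [OX2H][CX4] describes a hydroxyl oxygen bound to an sp3 (X4) carbon — an aliphatic alcohol.
The molecule carries a hydroxyl group (-OH), whose atoms satisfy every constraint of the query, so the pattern matches.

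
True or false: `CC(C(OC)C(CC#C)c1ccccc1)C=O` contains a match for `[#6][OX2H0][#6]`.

True

The pattern [#6][OX2H0][#6] describes an aliphatic oxygen bridging two carbons with no H on the oxygen — an ether.
The molecule carries a methoxy ether (-OCH3), whose atoms satisfy every constraint of the query, so the pattern matches.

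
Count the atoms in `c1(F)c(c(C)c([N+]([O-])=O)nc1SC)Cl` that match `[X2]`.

2

Check the 14 heavy atoms by environment: 1× n (aromatic, X2) → match; 5× c (aromatic, X3) → no; 1× Cl (X1) → no; 2× C (X4) → no; 1× N (charge +1, X3) → no; 1× O (charge -1, X1) → no; 1× O (X1) → no; 1× F (X1) → no; 1× S (X2) → match.
Summing the matching environments: 1 + 1 = 2 matching atoms.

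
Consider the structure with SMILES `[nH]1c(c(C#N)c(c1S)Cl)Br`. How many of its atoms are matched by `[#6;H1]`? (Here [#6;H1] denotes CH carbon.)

The query [#6;H1] means: any carbon bearing exactly one hydrogen.
Check the 10 heavy atoms by environment: 1× n (aromatic, H1) → no; 4× c (aromatic, H0) → no; 1× Cl (H0) → no; 1× C (H0) → no; 1× N (H0) → no; 1× Br (H0) → no; 1× S (H1) → no.
No environment satisfies the query, so 0 matching atoms.

0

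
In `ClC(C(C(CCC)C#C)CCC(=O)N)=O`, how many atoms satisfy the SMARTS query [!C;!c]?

4

Check the 15 heavy atoms by environment: 11× C → no; 2× O → match; 1× N → match; 1× Cl → match.
Summing the matching environments: 2 + 1 + 1 = 4 matching atoms.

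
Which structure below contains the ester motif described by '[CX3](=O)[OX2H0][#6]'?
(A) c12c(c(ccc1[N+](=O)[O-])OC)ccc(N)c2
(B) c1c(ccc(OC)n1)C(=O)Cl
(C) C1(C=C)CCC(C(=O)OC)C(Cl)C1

C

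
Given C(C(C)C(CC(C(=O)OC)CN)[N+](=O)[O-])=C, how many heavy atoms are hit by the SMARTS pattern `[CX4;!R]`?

Check the 16 heavy atoms by environment: 7× C (X4, acyclic) → match; 3× C (X3, acyclic) → no; 1× N (X3, acyclic) → no; 1× N (charge +1, X3, acyclic) → no; 1× O (charge -1, X1, acyclic) → no; 2× O (X1, acyclic) → no; 1× O (X2, acyclic) → no.
That gives 7 matching atoms.

7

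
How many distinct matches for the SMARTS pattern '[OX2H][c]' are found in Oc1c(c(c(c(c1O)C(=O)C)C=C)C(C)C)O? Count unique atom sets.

[OX2H][c] is the SMARTS for a phenol: a hydroxyl oxygen attached to an aromatic carbon.
The molecule carries 3 separate instances of a hydroxyl group (-OH) meeting every constraint; each maps to a distinct set of atoms, giving 3 matches.

3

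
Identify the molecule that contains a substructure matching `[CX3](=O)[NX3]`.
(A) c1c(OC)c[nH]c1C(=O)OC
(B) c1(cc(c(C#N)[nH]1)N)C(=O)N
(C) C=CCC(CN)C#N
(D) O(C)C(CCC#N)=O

B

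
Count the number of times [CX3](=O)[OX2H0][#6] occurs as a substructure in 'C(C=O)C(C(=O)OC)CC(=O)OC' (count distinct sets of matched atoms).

[CX3](=O)[OX2H0][#6] is the SMARTS for an ester: a carbonyl carbon bonded to an oxygen that is itself bonded to carbon (no H on that O).
The molecule carries 2 separate instances of a methyl-ester group (-C(=O)OCH3) meeting every constraint; each maps to a distinct set of atoms, giving 2 matches.

2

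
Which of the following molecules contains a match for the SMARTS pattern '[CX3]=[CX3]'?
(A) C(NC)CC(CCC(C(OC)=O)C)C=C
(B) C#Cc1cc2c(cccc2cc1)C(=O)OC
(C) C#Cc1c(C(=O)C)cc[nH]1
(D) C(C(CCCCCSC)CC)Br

A

[CX3]=[CX3] describes a non-aromatic C=C double bond between two sp2 carbons (an alkene).
(A) contains a vinyl group (-CH=CH2), which satisfies every atom and bond constraint.
(B) has an ethynyl group (-C#CH) but the C-C bond is a triple bond, not a double bond.
(C) has an ethynyl group (-C#CH) but the C-C bond is a triple bond, not a double bond.
(D) has an ethyl group (-CH2CH3) but its C-C bond is a single bond between CX4 carbons, not CX3=CX3.
So the answer is (A).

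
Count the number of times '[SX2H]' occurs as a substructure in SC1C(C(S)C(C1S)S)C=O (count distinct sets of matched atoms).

[SX2H] is the SMARTS for a thiol: an aliphatic sulfur with two connections, one being H.
The molecule carries 4 separate instances of a thiol (-SH) meeting every constraint; each maps to a distinct set of atoms, giving 4 matches.

4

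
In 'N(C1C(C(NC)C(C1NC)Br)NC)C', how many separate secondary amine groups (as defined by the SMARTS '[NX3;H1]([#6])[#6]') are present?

[NX3;H1]([#6])[#6] is the SMARTS for a secondary amine: a trivalent nitrogen with one H, bonded to two carbons.
The molecule carries 4 separate instances of an N-methylamino group (-NHCH3) meeting every constraint; each maps to a distinct set of atoms, giving 4 matches.

4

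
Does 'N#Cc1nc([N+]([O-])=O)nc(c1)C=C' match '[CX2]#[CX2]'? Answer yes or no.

No

The pattern [CX2]#[CX2] describes a carbon-carbon triple bond — an alkyne.
The closest candidate here is a vinyl group (-CH=CH2), but the C=C is a double bond; both carbons are CX3, not CX2. No other fragment satisfies the full query, so there is no match.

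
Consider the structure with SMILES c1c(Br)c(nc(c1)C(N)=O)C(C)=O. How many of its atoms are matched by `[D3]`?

5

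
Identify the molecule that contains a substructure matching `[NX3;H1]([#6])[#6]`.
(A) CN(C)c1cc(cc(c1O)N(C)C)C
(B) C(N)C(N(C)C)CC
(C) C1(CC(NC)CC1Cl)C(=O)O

[NX3;H1]([#6])[#6] describes a trivalent nitrogen with one H, bonded to two carbons (a secondary amine).
(A) has a dimethylamino group (-N(CH3)2) but the nitrogen has H0, not H1.
(B) has a dimethylamino group (-N(CH3)2) but the nitrogen has H0, not H1.
(C) contains an N-methylamino group (-NHCH3), which satisfies every atom and bond constraint.
So the answer is (C).

C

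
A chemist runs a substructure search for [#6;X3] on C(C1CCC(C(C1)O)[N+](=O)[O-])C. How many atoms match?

The query [#6;X3] means: any carbon (aromatic or not) with three total connections.
Check the 12 heavy atoms by environment: 8× C (X4) → no; 1× O (X2) → no; 1× N (charge +1, X3) → no; 1× O (charge -1, X1) → no; 1× O (X1) → no.
No environment satisfies the query, so 0 matching atoms.

0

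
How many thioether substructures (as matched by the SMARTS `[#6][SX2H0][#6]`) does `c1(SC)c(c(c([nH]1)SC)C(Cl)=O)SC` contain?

3

[#6][SX2H0][#6] is the SMARTS for a thioether: an aliphatic sulfur bridging two carbons with no H on the sulfur.
The molecule carries 3 separate instances of a methylthio ether (-SCH3) meeting every constraint; each maps to a distinct set of atoms, giving 3 matches.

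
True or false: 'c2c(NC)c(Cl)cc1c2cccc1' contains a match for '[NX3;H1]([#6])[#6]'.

True

The pattern [NX3;H1]([#6])[#6] describes a trivalent nitrogen with one H, bonded to two carbons — a secondary amine.
The molecule carries an N-methylamino group (-NHCH3), whose atoms satisfy every constraint of the query, so the pattern matches.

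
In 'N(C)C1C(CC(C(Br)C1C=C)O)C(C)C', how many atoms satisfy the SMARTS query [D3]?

6

The query [D3] means: atom with exactly three heavy-atom neighbours.
Check the 15 heavy atoms by environment: 6× C (D3) → match; 2× C (D2) → no; 1× Br (D1) → no; 1× O (D1) → no; 1× N (D2) → no; 4× C (D1) → no.
That gives 6 matching atoms.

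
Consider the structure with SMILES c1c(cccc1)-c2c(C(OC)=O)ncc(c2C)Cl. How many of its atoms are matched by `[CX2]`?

0

The query [CX2] means: C with X2: aliphatic carbon with exactly 2 total connections.
Check the 18 heavy atoms by environment: 1× n (aromatic, X2) → no; 11× c (aromatic, X3) → no; 2× C (X4) → no; 1× C (X3) → no; 1× O (X1) → no; 1× O (X2) → no; 1× Cl (X1) → no.
No environment satisfies the query, so 0 matching atoms.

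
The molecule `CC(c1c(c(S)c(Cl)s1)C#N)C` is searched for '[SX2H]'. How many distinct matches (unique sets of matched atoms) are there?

1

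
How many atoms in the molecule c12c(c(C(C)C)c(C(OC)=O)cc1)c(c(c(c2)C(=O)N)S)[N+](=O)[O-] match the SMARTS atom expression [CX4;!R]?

4

Check the 24 heavy atoms by environment: 10× c (aromatic, X3, in 6-ring) → no; 2× C (X3, acyclic) → no; 3× O (X1, acyclic) → no; 1× O (X2, acyclic) → no; 4× C (X4, acyclic) → match; 1× N (X3, acyclic) → no; 1× S (X2, acyclic) → no; 1× N (charge +1, X3, acyclic) → no; 1× O (charge -1, X1, acyclic) → no.
That gives 4 matching atoms.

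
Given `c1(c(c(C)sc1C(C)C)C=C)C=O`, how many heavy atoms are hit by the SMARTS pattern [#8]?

1

Check the 13 heavy atoms by environment: 1× s (aromatic) → no; 4× c (aromatic) → no; 7× C → no; 1× O → match.
That gives 1 matching atom.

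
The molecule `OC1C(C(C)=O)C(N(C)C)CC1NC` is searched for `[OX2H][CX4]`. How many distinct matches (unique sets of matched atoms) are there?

[OX2H][CX4] is the SMARTS for an aliphatic alcohol: a hydroxyl oxygen bound to an sp3 (X4) carbon.
Exactly one fragment in the molecule meets all constraints, giving 1 match.

1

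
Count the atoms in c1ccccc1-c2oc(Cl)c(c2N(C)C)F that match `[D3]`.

The query [D3] means: atom with exactly three heavy-atom neighbours.
Check the 16 heavy atoms by environment: 1× o (aromatic, D2) → no; 5× c (aromatic, D3) → match; 1× Cl (D1) → no; 1× N (D3) → match; 2× C (D1) → no; 5× c (aromatic, D2) → no; 1× F (D1) → no.
Summing the matching environments: 5 + 1 = 6 matching atoms.

6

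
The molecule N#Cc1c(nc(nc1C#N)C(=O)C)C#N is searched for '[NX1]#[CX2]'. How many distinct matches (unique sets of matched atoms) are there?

[NX1]#[CX2] is the SMARTS for a nitrile: a nitrogen triple-bonded to a two-connected carbon.
The molecule carries 3 separate instances of a nitrile (-C#N) meeting every constraint; each maps to a distinct set of atoms, giving 3 matches.

3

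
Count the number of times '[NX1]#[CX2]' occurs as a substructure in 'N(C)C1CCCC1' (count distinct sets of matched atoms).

0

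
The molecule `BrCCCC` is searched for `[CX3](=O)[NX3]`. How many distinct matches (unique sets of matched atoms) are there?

0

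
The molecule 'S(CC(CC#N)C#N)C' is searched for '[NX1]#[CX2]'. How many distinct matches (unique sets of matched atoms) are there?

2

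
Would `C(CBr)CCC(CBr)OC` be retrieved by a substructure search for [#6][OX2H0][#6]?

Yes

The pattern [#6][OX2H0][#6] describes an aliphatic oxygen bridging two carbons with no H on the oxygen — an ether.
The molecule carries a methoxy ether (-OCH3), whose atoms satisfy every constraint of the query, so the pattern matches.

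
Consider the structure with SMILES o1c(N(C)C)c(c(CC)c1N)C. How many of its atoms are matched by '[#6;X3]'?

The query [#6;X3] means: any carbon (aromatic or not) with three total connections.
Check the 12 heavy atoms by environment: 1× o (aromatic, X2) → no; 4× c (aromatic, X3) → match; 2× N (X3) → no; 5× C (X4) → no.
That gives 4 matching atoms.

4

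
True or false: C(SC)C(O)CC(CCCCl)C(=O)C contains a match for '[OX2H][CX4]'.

The pattern [OX2H][CX4] describes a hydroxyl oxygen bound to an sp3 (X4) carbon — an aliphatic alcohol.
The molecule carries a hydroxyl group (-OH), whose atoms satisfy every constraint of the query, so the pattern matches.

True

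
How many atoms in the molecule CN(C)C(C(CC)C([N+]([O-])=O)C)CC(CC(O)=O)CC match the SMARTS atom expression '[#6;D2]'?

4

The query [#6;D2] means: any carbon bonded to exactly two heavy atoms.
Check the 20 heavy atoms by environment: 4× C (D2) → match; 5× C (D3) → no; 5× C (D1) → no; 3× O (D1) → no; 1× N (charge +1, D3) → no; 1× O (charge -1, D1) → no; 1× N (D3) → no.
That gives 4 matching atoms.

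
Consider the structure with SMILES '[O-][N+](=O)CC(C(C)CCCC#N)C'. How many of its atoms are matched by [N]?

2

The query [N] means: uppercase N matches aliphatic (non-aromatic) nitrogen only.
Check the 13 heavy atoms by environment: 9× C → no; 1× N (charge +1) → match; 1× O (charge -1) → no; 1× O → no; 1× N → match.
Summing the matching environments: 1 + 1 = 2 matching atoms.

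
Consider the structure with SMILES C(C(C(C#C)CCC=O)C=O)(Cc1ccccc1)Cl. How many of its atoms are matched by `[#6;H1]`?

11

The query [#6;H1] means: any carbon bearing exactly one hydrogen.
Check the 19 heavy atoms by environment: 3× C (H2) → no; 6× C (H1) → match; 1× Cl (H0) → no; 1× c (aromatic, H0) → no; 5× c (aromatic, H1) → match; 1× C (H0) → no; 2× O (H0) → no.
Summing the matching environments: 6 + 5 = 11 matching atoms.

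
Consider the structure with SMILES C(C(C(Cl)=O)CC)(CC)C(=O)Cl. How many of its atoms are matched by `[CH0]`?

2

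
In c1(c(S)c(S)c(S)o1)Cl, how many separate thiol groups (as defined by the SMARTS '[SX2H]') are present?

3

[SX2H] is the SMARTS for a thiol: an aliphatic sulfur with two connections, one being H.
The molecule carries 3 separate instances of a thiol (-SH) meeting every constraint; each maps to a distinct set of atoms, giving 3 matches.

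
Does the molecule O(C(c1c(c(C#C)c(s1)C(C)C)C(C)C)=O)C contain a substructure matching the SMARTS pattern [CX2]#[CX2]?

Yes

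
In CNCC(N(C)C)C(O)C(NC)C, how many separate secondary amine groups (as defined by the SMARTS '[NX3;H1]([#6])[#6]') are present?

[NX3;H1]([#6])[#6] is the SMARTS for a secondary amine: a trivalent nitrogen with one H, bonded to two carbons.
The molecule carries 2 separate instances of an N-methylamino group (-NHCH3) meeting every constraint; each maps to a distinct set of atoms, giving 2 matches.

2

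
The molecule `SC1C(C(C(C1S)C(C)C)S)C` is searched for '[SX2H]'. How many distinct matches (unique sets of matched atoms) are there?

3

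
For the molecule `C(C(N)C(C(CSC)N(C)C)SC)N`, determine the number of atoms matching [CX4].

9

Check the 14 heavy atoms by environment: 9× C (X4) → match; 3× N (X3) → no; 2× S (X2) → no.
That gives 9 matching atoms.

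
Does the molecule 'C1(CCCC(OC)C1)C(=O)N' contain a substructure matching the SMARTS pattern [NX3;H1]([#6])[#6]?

The pattern [NX3;H1]([#6])[#6] describes a trivalent nitrogen with one H, bonded to two carbons — a secondary amine.
The closest candidate here is a primary amide (-C(=O)NH2), but the -C(=O)NH2 nitrogen has H2, not H1. No other fragment satisfies the full query, so there is no match.

No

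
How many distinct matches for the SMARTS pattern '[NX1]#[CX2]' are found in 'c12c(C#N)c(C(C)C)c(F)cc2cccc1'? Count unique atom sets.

1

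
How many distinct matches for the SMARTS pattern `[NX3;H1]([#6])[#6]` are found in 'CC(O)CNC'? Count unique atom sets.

[NX3;H1]([#6])[#6] is the SMARTS for a secondary amine: a trivalent nitrogen with one H, bonded to two carbons.
Exactly one fragment in the molecule meets all constraints, giving 1 match.

1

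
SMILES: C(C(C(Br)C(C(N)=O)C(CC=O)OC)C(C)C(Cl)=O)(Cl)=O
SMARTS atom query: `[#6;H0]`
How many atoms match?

3

The query [#6;H0] means: any carbon with no attached hydrogen.
Check the 21 heavy atoms by environment: 1× C (H2) → no; 6× C (H1) → no; 2× C (H3) → no; 3× C (H0) → match; 5× O (H0) → no; 2× Cl (H0) → no; 1× Br (H0) → no; 1× N (H2) → no.
That gives 3 matching atoms.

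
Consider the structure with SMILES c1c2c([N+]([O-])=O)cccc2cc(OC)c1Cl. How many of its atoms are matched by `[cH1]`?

5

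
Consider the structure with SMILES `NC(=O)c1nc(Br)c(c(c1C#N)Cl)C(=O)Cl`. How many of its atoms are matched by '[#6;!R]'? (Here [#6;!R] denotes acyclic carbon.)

3

The query [#6;!R] means: carbon not in any ring.
Check the 16 heavy atoms by environment: 1× n (aromatic, in 6-ring) → no; 5× c (aromatic, in 6-ring) → no; 2× Cl (acyclic) → no; 3× C (acyclic) → match; 2× N (acyclic) → no; 1× Br (acyclic) → no; 2× O (acyclic) → no.
That gives 3 matching atoms.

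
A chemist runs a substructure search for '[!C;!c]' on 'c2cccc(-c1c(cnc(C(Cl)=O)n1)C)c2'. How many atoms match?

4

The query [!C;!c] means: neither aliphatic nor aromatic carbon — same as [!#6].
Check the 16 heavy atoms by environment: 2× n (aromatic) → match; 10× c (aromatic) → no; 2× C → no; 1× O → match; 1× Cl → match.
Summing the matching environments: 2 + 1 + 1 = 4 matching atoms.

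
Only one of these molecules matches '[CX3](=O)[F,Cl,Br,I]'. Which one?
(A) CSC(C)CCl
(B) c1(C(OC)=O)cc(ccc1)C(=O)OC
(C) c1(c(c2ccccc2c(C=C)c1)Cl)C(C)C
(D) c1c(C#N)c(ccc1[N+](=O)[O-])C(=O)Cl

[CX3](=O)[F,Cl,Br,I] describes a carbonyl carbon bonded to a halogen (an acyl halide).
(A) has a chloro substituent but the Cl is not on a carbonyl carbon.
(B) has a methyl-ester group (-C(=O)OCH3) but the carbonyl is bonded to -O-C, not to a halogen.
(C) has a chloro substituent but the Cl is not on a carbonyl carbon.
(D) contains an acyl chloride (-C(=O)Cl), which satisfies every atom and bond constraint.
So the answer is (D).

D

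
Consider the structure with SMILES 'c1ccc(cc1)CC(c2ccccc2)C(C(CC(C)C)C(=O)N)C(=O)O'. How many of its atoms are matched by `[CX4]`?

Check the 26 heavy atoms by environment: 8× C (X4) → match; 2× C (X3) → no; 2× O (X1) → no; 1× N (X3) → no; 12× c (aromatic, X3) → no; 1× O (X2) → no.
That gives 8 matching atoms.

8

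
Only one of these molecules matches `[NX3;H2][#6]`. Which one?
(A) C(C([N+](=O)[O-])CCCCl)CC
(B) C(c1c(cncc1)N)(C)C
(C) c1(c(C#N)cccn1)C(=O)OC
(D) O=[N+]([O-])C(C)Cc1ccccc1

B

[NX3;H2][#6] describes a trivalent nitrogen with two H attached to carbon (a primary amine).
(A) has a nitro group (-[N+](=O)[O-]) but the nitrogen is [N+] with no H, not NX3H2.
(B) contains a primary amino group (-NH2), which satisfies every atom and bond constraint.
(C) has a nitrile (-C#N) but the nitrogen is NX1 (triple-bonded), not NX3 with two H.
(D) has a nitro group (-[N+](=O)[O-]) but the nitrogen is [N+] with no H, not NX3H2.
So the answer is (B).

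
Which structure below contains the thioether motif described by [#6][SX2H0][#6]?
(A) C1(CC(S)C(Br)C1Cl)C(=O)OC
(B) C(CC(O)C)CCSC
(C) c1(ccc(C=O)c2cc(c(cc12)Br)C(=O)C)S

[#6][SX2H0][#6] describes an aliphatic sulfur bridging two carbons with no H on the sulfur (a thioether).
(A) has a thiol (-SH) but the sulfur has H1, not H0 bridging two carbons.
(B) contains a methylthio ether (-SCH3), which satisfies every atom and bond constraint.
(C) has a thiol (-SH) but the sulfur has H1, not H0 bridging two carbons.
So the answer is (B).

B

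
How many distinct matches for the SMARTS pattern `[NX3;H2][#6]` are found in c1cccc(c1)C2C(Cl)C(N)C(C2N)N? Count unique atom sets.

3

[NX3;H2][#6] is the SMARTS for a primary amine: a trivalent nitrogen with two H attached to carbon.
The molecule carries 3 separate instances of a primary amino group (-NH2) meeting every constraint; each maps to a distinct set of atoms, giving 3 matches.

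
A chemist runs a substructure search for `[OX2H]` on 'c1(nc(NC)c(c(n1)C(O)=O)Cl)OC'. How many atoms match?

Check the 14 heavy atoms by environment: 2× n (aromatic, H0, X2) → no; 4× c (aromatic, H0, X3) → no; 1× N (H1, X3) → no; 2× C (H3, X4) → no; 1× Cl (H0, X1) → no; 1× O (H0, X2) → no; 1× C (H0, X3) → no; 1× O (H0, X1) → no; 1× O (H1, X2) → match.
That gives 1 matching atom.

1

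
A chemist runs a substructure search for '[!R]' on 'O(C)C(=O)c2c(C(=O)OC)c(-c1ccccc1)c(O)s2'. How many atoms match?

9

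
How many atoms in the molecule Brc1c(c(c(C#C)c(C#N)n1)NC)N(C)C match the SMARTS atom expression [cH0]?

Check the 16 heavy atoms by environment: 1× n (aromatic, H0) → no; 5× c (aromatic, H0) → match; 1× Br (H0) → no; 1× N (H1) → no; 3× C (H3) → no; 2× C (H0) → no; 1× C (H1) → no; 2× N (H0) → no.
That gives 5 matching atoms.

5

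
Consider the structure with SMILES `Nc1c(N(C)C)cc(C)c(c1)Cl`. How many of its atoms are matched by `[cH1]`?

2

Check the 12 heavy atoms by environment: 4× c (aromatic, H0) → no; 2× c (aromatic, H1) → match; 3× C (H3) → no; 1× N (H2) → no; 1× N (H0) → no; 1× Cl (H0) → no.
That gives 2 matching atoms.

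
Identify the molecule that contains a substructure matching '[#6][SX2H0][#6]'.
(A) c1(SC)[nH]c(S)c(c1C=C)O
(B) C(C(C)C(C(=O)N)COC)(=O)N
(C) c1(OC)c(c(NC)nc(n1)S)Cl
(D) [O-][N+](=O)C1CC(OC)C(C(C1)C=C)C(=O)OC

A

[#6][SX2H0][#6] describes an aliphatic sulfur bridging two carbons with no H on the sulfur (a thioether).
(A) contains a methylthio ether (-SCH3), which satisfies every atom and bond constraint.
(B) has a methoxy ether (-OCH3) but the bridging atom is O, not S.
(C) has a methoxy ether (-OCH3) but the bridging atom is O, not S.
(D) has a methoxy ether (-OCH3) but the bridging atom is O, not S.
So the answer is (A).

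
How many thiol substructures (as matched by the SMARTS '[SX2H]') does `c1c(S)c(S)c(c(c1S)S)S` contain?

[SX2H] is the SMARTS for a thiol: an aliphatic sulfur with two connections, one being H.
The molecule carries 5 separate instances of a thiol (-SH) meeting every constraint; each maps to a distinct set of atoms, giving 5 matches.

5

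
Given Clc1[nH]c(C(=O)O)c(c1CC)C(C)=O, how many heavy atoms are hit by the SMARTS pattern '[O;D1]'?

3

The query [O;D1] means: aliphatic oxygen bonded to exactly one heavy atom.
Check the 14 heavy atoms by environment: 1× n (aromatic, D2) → no; 4× c (aromatic, D3) → no; 2× C (D3) → no; 3× O (D1) → match; 2× C (D1) → no; 1× C (D2) → no; 1× Cl (D1) → no.
That gives 3 matching atoms.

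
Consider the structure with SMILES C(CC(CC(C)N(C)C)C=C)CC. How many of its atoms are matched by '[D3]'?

3

Check the 13 heavy atoms by environment: 5× C (D1) → no; 2× C (D3) → match; 5× C (D2) → no; 1× N (D3) → match.
Summing the matching environments: 2 + 1 = 3 matching atoms.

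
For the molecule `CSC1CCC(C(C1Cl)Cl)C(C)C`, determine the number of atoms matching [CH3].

3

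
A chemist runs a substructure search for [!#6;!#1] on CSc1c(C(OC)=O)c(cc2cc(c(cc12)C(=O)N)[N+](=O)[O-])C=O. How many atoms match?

The query [!#6;!#1] means: not carbon and not hydrogen — any heteroatom.
Check the 24 heavy atoms by environment: 10× c (aromatic) → no; 1× S → match; 5× C → no; 5× O → match; 1× N (charge +1) → match; 1× O (charge -1) → match; 1× N → match.
Summing the matching environments: 1 + 5 + 1 + 1 + 1 = 9 matching atoms.

9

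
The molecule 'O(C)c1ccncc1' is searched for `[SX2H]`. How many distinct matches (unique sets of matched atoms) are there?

0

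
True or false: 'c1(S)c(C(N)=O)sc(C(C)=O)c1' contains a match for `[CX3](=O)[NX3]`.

True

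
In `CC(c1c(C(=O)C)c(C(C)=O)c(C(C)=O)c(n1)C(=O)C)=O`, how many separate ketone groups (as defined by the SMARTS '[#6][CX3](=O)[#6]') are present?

[#6][CX3](=O)[#6] is the SMARTS for a ketone: a carbonyl carbon (no H) flanked by two carbons.
The molecule carries 5 separate instances of an acetyl/ketone group (-C(=O)CH3) meeting every constraint; each maps to a distinct set of atoms, giving 5 matches.

5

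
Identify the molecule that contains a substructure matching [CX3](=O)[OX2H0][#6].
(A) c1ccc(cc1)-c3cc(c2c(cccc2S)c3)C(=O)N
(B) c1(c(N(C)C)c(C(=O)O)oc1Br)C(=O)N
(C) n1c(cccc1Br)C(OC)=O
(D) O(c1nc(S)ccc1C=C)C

C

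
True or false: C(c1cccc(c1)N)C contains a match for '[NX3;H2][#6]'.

True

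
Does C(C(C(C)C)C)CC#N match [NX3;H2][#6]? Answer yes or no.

No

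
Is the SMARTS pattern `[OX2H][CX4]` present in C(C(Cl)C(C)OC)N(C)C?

The pattern [OX2H][CX4] describes a hydroxyl oxygen bound to an sp3 (X4) carbon — an aliphatic alcohol.
The closest candidate here is a methoxy ether (-OCH3), but the oxygen has H0 (ether), not H1. No other fragment satisfies the full query, so there is no match.

No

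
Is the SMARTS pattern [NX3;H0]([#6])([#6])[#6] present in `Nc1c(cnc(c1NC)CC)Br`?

The pattern [NX3;H0]([#6])([#6])[#6] describes a trivalent nitrogen with no H, bonded to three carbons — a tertiary amine.
The closest candidate here is an N-methylamino group (-NHCH3), but the nitrogen still has one H (H1), not H0. No other fragment satisfies the full query, so there is no match.

No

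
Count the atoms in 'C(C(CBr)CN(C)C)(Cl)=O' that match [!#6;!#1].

4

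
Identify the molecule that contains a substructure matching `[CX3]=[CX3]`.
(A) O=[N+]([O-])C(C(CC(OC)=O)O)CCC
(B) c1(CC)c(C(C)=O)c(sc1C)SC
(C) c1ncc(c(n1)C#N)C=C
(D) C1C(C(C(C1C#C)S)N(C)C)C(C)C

[CX3]=[CX3] describes a non-aromatic C=C double bond between two sp2 carbons (an alkene).
(A) has an ethyl group (-CH2CH3) but its C-C bond is a single bond between CX4 carbons, not CX3=CX3.
(B) has an ethyl group (-CH2CH3) but its C-C bond is a single bond between CX4 carbons, not CX3=CX3.
(C) contains a vinyl group (-CH=CH2), which satisfies every atom and bond constraint.
(D) has an ethynyl group (-C#CH) but the C-C bond is a triple bond, not a double bond.
So the answer is (C).

C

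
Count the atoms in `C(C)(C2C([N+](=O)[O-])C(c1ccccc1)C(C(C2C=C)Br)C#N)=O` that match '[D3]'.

Check the 23 heavy atoms by environment: 7× C (D3) → match; 1× Br (D1) → no; 2× O (D1) → no; 2× C (D1) → no; 1× N (charge +1, D3) → match; 1× O (charge -1, D1) → no; 1× c (aromatic, D3) → match; 5× c (aromatic, D2) → no; 2× C (D2) → no; 1× N (D1) → no.
Summing the matching environments: 7 + 1 + 1 = 9 matching atoms.

9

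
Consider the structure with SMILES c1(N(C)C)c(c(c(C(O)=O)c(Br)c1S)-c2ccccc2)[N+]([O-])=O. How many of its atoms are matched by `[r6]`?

12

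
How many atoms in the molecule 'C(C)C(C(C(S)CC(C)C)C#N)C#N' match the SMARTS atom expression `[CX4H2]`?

2

The query [CX4H2] means: sp3 carbon (X4) with exactly two hydrogens.
Check the 14 heavy atoms by environment: 2× C (H2, X4) → match; 4× C (H1, X4) → no; 2× C (H0, X2) → no; 2× N (H0, X1) → no; 1× S (H1, X2) → no; 3× C (H3, X4) → no.
That gives 2 matching atoms.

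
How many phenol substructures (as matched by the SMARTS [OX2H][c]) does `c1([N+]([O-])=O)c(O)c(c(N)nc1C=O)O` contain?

[OX2H][c] is the SMARTS for a phenol: a hydroxyl oxygen attached to an aromatic carbon.
The molecule carries 2 separate instances of a hydroxyl group (-OH) meeting every constraint; each maps to a distinct set of atoms, giving 2 matches.

2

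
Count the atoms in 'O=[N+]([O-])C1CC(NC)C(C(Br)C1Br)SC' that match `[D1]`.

6

The query [D1] means: atom with exactly one heavy-atom neighbour (degree 1).
Check the 15 heavy atoms by environment: 5× C (D3) → no; 1× C (D2) → no; 1× S (D2) → no; 2× C (D1) → match; 2× Br (D1) → match; 1× N (charge +1, D3) → no; 1× O (charge -1, D1) → match; 1× O (D1) → match; 1× N (D2) → no.
Summing the matching environments: 2 + 2 + 1 + 1 = 6 matching atoms.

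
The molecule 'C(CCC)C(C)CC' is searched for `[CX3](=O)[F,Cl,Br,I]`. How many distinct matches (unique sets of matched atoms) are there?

0

[CX3](=O)[F,Cl,Br,I] is the SMARTS for an acyl halide: a carbonyl carbon bonded to a halogen.
No fragment in the molecule satisfies every constraint, giving 0 matches.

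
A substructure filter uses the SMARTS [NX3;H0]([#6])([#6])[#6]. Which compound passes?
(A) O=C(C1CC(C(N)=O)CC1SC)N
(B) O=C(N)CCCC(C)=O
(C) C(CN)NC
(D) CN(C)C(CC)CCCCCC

[NX3;H0]([#6])([#6])[#6] describes a trivalent nitrogen with no H, bonded to three carbons (a tertiary amine).
(A) has a primary amide (-C(=O)NH2) but the amide nitrogen has H2 and only one carbon neighbour.
(B) has a primary amide (-C(=O)NH2) but the amide nitrogen has H2 and only one carbon neighbour.
(C) has an N-methylamino group (-NHCH3) but the nitrogen still has one H (H1), not H0.
(D) contains a dimethylamino group (-N(CH3)2), which satisfies every atom and bond constraint.
So the answer is (D).

D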